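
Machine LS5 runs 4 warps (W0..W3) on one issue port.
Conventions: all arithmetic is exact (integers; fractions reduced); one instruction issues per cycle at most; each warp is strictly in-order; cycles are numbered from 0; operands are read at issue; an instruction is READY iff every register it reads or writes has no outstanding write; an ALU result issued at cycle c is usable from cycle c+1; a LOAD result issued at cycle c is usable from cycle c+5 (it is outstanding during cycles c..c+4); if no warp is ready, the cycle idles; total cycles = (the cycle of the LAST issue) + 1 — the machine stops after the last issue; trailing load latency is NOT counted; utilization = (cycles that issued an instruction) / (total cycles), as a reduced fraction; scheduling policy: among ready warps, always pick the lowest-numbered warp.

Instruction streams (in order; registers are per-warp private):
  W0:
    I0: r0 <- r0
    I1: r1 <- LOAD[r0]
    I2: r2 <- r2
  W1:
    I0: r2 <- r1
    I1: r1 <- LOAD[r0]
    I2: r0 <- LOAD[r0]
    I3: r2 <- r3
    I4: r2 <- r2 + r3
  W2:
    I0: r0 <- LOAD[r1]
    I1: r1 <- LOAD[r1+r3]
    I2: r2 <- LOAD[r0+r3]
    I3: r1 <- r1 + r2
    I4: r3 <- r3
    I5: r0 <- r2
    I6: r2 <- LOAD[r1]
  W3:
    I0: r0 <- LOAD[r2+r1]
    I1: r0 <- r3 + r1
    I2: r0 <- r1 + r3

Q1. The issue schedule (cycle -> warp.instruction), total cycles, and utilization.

cycle 0: W0.I0
cycle 1: W0.I1
cycle 2: W0.I2
cycle 3: W1.I0
cycle 4: W1.I1
cycle 5: W1.I2
cycle 6: W1.I3
cycle 7: W1.I4
cycle 8: W2.I0
cycle 9: W2.I1
cycle 10: W3.I0
cycle 11: idle
cycle 12: idle
cycle 13: W2.I2
cycle 14: idle
cycle 15: W3.I1
cycle 16: W3.I2
cycle 17: idle
cycle 18: W2.I3
cycle 19: W2.I4
cycle 20: W2.I5
cycle 21: W2.I6

Answer: 22 cycles, utilization 9/11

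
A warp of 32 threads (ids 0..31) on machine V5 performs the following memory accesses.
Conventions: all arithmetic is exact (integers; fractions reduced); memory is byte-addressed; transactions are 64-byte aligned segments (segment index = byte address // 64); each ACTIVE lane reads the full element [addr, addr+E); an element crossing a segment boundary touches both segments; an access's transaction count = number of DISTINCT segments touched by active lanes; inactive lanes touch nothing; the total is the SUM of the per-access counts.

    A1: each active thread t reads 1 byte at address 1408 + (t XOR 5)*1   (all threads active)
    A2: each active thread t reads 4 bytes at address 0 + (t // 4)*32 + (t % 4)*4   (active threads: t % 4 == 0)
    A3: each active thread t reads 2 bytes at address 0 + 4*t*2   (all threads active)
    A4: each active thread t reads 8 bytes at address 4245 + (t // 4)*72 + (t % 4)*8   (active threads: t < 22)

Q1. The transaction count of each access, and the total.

A1: 1 transaction
A2: 4 transactions
A3: 4 transactions
A4: 7 transactions

Answer: 1,4,4,7; total 16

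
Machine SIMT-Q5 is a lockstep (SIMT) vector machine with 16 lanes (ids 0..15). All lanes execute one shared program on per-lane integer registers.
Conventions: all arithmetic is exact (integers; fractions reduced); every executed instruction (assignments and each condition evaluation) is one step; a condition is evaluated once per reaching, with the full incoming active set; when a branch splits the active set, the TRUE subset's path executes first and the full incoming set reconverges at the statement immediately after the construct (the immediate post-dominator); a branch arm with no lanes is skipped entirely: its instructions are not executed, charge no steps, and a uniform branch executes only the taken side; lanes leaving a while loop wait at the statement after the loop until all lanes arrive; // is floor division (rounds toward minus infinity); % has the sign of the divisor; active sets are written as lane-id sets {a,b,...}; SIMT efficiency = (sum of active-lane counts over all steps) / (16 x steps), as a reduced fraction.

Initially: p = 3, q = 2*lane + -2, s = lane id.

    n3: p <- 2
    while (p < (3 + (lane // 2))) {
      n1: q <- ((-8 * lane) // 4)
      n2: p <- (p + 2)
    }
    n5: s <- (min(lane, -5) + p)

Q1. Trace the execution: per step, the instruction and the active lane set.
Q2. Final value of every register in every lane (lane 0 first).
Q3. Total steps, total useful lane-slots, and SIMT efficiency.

step 0: p <- 2                       {0,1,2,3,4,5,6,7,8,9,10,11,12,13,14,15}
step 1: eval (p < (3 + (lane // 2))) {0,1,2,3,4,5,6,7,8,9,10,11,12,13,14,15}
step 2: q <- ((-8 * lane) // 4)      {0,1,2,3,4,5,6,7,8,9,10,11,12,13,14,15}
step 3: p <- (p + 2)                 {0,1,2,3,4,5,6,7,8,9,10,11,12,13,14,15}
step 4: eval (p < (3 + (lane // 2))) {0,1,2,3,4,5,6,7,8,9,10,11,12,13,14,15}
step 5: q <- ((-8 * lane) // 4)      {4,5,6,7,8,9,10,11,12,13,14,15}
step 6: p <- (p + 2)                 {4,5,6,7,8,9,10,11,12,13,14,15}
step 7: eval (p < (3 + (lane // 2))) {4,5,6,7,8,9,10,11,12,13,14,15}
step 8: q <- ((-8 * lane) // 4)      {8,9,10,11,12,13,14,15}
step 9: p <- (p + 2)                 {8,9,10,11,12,13,14,15}
step 10: eval (p < (3 + (lane // 2))) {8,9,10,11,12,13,14,15}
step 11: q <- ((-8 * lane) // 4)      {12,13,14,15}
step 12: p <- (p + 2)                 {12,13,14,15}
step 13: eval (p < (3 + (lane // 2))) {12,13,14,15}
step 14: s <- (min(lane, -5) + p)     {0,1,2,3,4,5,6,7,8,9,10,11,12,13,14,15}

Answer: 15 steps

p: 4,4,4,4,6,6,6,6,8,8,8,8,10,10,10,10
q: 0,-2,-4,-6,-8,-10,-12,-14,-16,-18,-20,-22,-24,-26,-28,-30
s: -1,-1,-1,-1,1,1,1,1,3,3,3,3,5,5,5,5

steps = 15; useful = 168; efficiency = 168/240 = 7/10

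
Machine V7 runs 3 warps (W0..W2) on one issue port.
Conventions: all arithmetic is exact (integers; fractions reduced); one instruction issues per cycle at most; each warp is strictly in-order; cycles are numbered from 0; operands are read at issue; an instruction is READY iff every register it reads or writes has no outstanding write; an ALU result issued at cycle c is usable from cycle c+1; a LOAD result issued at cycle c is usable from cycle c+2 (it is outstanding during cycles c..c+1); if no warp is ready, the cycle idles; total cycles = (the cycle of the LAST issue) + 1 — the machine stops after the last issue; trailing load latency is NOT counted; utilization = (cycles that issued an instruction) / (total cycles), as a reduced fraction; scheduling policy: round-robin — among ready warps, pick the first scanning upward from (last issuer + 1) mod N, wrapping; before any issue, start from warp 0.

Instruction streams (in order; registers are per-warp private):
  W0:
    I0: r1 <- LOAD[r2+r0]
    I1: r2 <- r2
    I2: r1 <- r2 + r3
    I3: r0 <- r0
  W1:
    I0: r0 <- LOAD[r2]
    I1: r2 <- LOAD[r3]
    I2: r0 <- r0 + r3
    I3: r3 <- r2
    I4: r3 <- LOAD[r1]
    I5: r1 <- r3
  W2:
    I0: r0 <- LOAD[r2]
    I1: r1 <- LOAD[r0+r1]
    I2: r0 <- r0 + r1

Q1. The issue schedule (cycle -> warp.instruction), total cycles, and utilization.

cycle 0: W0.I0
cycle 1: W1.I0
cycle 2: W2.I0
cycle 3: W0.I1
cycle 4: W1.I1
cycle 5: W2.I1
cycle 6: W0.I2
cycle 7: W1.I2
cycle 8: W2.I2
cycle 9: W0.I3
cycle 10: W1.I3
cycle 11: W1.I4
cycle 12: idle
cycle 13: W1.I5

Answer: 14 cycles, utilization 13/14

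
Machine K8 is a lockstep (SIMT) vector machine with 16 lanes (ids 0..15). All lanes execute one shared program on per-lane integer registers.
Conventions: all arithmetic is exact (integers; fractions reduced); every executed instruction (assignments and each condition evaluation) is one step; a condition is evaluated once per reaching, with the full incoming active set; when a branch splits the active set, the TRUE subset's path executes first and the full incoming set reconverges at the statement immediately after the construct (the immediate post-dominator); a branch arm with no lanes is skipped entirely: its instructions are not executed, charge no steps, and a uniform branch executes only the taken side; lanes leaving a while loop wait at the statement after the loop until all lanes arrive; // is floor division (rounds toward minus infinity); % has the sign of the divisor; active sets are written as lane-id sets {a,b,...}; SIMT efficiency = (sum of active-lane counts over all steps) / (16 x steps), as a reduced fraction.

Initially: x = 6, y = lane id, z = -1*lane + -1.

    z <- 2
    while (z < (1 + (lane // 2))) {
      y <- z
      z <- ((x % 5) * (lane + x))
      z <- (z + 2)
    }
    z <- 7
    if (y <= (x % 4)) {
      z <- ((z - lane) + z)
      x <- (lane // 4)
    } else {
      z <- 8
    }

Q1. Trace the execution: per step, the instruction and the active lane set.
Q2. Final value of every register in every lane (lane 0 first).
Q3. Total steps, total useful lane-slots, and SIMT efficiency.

step 0: z <- 2                       {0,1,2,3,4,5,6,7,8,9,10,11,12,13,14,15}
step 1: eval (z < (1 + (lane // 2))) {0,1,2,3,4,5,6,7,8,9,10,11,12,13,14,15}
step 2: y <- z                       {4,5,6,7,8,9,10,11,12,13,14,15}
step 3: z <- ((x % 5) * (lane + x))  {4,5,6,7,8,9,10,11,12,13,14,15}
step 4: z <- (z + 2)                 {4,5,6,7,8,9,10,11,12,13,14,15}
step 5: eval (z < (1 + (lane // 2))) {4,5,6,7,8,9,10,11,12,13,14,15}
step 6: z <- 7                       {0,1,2,3,4,5,6,7,8,9,10,11,12,13,14,15}
step 7: eval (y <= (x % 4))          {0,1,2,3,4,5,6,7,8,9,10,11,12,13,14,15}
step 8: z <- ((z - lane) + z)        {0,1,2,4,5,6,7,8,9,10,11,12,13,14,15}
step 9: x <- (lane // 4)             {0,1,2,4,5,6,7,8,9,10,11,12,13,14,15}
step 10: z <- 8                       {3}

Answer: 11 steps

x: 0,0,0,6,1,1,1,1,2,2,2,2,3,3,3,3
y: 0,1,2,3,2,2,2,2,2,2,2,2,2,2,2,2
z: 14,13,12,8,10,9,8,7,6,5,4,3,2,1,0,-1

steps = 11; useful = 143; efficiency = 143/176 = 13/16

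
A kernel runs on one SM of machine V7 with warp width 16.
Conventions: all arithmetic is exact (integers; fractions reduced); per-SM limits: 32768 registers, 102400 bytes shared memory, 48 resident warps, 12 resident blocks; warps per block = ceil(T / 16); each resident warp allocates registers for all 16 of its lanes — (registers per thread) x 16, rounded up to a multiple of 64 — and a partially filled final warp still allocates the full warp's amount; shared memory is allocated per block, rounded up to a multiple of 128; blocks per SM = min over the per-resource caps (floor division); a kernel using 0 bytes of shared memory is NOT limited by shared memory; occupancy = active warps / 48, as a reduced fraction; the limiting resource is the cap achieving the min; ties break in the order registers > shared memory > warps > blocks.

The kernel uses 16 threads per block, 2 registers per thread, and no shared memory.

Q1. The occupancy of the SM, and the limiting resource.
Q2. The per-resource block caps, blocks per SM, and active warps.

Answer: occupancy 1/4, limited by blocks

registers: 512 blocks
shared memory: no limit (kernel uses none)
warps: 48 blocks
blocks: 12 blocks

Answer: 12 blocks, 12 active warps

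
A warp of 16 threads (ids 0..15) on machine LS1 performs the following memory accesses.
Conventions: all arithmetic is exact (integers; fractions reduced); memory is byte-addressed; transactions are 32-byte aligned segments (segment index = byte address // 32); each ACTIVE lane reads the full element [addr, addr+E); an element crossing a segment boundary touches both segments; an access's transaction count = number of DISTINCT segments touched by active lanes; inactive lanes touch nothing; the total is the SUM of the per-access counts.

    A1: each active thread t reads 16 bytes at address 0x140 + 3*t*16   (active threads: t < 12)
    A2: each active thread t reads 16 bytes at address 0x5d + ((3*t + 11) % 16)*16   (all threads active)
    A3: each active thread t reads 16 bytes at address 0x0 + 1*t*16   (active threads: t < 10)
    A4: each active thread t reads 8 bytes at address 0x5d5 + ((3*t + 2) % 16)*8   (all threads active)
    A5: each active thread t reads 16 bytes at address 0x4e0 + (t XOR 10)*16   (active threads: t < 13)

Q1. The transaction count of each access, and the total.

A1: 12 transactions
A2: 9 transactions
A3: 5 transactions
A4: 5 transactions
A5: 7 transactions

Answer: 12,9,5,5,7; total 38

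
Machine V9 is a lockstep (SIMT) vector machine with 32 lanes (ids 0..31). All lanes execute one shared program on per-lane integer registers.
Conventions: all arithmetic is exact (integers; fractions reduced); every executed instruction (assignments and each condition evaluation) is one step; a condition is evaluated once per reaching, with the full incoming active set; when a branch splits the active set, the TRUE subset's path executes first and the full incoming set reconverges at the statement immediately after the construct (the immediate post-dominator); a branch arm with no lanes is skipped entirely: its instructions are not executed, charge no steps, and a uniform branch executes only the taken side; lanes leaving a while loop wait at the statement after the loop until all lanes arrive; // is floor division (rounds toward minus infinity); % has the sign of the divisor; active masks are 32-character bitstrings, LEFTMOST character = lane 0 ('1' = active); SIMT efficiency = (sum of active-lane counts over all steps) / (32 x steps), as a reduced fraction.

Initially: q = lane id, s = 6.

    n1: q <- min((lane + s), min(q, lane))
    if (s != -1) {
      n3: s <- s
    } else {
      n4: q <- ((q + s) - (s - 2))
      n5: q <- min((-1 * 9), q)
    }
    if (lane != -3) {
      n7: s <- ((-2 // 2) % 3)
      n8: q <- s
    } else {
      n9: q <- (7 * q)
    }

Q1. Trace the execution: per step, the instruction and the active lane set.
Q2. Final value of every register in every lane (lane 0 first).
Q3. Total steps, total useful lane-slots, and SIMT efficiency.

step 0: q <- min((lane + s), min(q, lane)) 11111111111111111111111111111111
step 1: eval (s != -1)               11111111111111111111111111111111
step 2: s <- s                       11111111111111111111111111111111
step 3: eval (lane != -3)            11111111111111111111111111111111
step 4: s <- ((-2 // 2) % 3)         11111111111111111111111111111111
step 5: q <- s                       11111111111111111111111111111111

Answer: 6 steps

q: 2,2,2,2,2,2,2,2,2,2,2,2,2,2,2,2,2,2,2,2,2,2,2,2,2,2,2,2,2,2,2,2
s: 2,2,2,2,2,2,2,2,2,2,2,2,2,2,2,2,2,2,2,2,2,2,2,2,2,2,2,2,2,2,2,2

steps = 6; useful = 192; efficiency = 192/192 = 1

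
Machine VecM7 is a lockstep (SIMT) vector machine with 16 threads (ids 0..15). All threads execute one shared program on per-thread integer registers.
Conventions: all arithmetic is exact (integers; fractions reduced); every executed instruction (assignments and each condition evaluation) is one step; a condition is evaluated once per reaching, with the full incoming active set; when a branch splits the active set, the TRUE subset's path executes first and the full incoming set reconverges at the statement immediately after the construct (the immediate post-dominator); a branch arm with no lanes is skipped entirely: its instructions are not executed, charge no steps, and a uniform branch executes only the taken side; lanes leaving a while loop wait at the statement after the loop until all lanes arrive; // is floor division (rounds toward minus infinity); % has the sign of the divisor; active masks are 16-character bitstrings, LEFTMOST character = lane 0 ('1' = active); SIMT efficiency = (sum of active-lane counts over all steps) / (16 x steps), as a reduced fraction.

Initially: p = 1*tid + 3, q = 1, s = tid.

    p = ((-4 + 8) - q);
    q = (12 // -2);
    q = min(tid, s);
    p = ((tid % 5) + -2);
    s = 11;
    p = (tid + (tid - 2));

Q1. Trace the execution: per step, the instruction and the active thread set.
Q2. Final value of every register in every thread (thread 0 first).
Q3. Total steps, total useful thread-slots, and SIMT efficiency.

step 0: p <- ((-4 + 8) - q)          1111111111111111
step 1: q <- (12 // -2)              1111111111111111
step 2: q <- min(tid, s)             1111111111111111
step 3: p <- ((tid % 5) + -2)        1111111111111111
step 4: s <- 11                      1111111111111111
step 5: p <- (tid + (tid - 2))       1111111111111111

Answer: 6 steps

p: -2,0,2,4,6,8,10,12,14,16,18,20,22,24,26,28
q: 0,1,2,3,4,5,6,7,8,9,10,11,12,13,14,15
s: 11,11,11,11,11,11,11,11,11,11,11,11,11,11,11,11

steps = 6; useful = 96; efficiency = 96/96 = 1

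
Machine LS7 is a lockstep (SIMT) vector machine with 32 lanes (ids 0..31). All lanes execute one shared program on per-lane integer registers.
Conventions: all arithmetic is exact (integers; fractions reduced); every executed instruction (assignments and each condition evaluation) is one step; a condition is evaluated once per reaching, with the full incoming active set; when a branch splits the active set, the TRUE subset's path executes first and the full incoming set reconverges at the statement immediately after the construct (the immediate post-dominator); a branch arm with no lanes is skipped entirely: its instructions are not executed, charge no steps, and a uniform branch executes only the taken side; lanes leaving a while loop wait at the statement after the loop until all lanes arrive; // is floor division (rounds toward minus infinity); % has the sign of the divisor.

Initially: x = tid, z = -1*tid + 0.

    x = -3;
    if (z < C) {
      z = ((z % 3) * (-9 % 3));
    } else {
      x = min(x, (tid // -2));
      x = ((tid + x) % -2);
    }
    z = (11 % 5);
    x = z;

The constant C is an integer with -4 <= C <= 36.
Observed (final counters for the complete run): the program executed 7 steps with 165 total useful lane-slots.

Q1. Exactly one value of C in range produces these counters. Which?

Answer: C = -4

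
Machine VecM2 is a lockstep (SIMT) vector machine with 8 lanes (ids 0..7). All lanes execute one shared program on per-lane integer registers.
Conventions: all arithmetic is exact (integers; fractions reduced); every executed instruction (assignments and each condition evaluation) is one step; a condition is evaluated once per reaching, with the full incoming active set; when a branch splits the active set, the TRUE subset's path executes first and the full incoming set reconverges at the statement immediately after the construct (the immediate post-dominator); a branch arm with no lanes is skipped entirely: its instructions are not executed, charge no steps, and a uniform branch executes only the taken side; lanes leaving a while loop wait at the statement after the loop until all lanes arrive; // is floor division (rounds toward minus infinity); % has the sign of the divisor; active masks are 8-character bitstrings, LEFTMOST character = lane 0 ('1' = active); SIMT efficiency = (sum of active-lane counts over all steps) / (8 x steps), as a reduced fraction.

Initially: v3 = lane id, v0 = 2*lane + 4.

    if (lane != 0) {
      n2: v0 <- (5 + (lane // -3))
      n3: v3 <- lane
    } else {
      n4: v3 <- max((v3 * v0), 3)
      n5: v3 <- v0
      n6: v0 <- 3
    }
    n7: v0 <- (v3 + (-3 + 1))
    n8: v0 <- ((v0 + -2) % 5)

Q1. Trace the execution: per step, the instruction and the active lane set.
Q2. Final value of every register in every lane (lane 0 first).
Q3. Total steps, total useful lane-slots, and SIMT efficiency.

step 0: eval (lane != 0)             11111111
step 1: v0 <- (5 + (lane // -3))     01111111
step 2: v3 <- lane                   01111111
step 3: v3 <- max((v3 * v0), 3)      10000000
step 4: v3 <- v0                     10000000
step 5: v0 <- 3                      10000000
step 6: v0 <- (v3 + (-3 + 1))        11111111
step 7: v0 <- ((v0 + -2) % 5)        11111111

Answer: 8 steps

v3: 4,1,2,3,4,5,6,7
v0: 0,2,3,4,0,1,2,3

steps = 8; useful = 41; efficiency = 41/64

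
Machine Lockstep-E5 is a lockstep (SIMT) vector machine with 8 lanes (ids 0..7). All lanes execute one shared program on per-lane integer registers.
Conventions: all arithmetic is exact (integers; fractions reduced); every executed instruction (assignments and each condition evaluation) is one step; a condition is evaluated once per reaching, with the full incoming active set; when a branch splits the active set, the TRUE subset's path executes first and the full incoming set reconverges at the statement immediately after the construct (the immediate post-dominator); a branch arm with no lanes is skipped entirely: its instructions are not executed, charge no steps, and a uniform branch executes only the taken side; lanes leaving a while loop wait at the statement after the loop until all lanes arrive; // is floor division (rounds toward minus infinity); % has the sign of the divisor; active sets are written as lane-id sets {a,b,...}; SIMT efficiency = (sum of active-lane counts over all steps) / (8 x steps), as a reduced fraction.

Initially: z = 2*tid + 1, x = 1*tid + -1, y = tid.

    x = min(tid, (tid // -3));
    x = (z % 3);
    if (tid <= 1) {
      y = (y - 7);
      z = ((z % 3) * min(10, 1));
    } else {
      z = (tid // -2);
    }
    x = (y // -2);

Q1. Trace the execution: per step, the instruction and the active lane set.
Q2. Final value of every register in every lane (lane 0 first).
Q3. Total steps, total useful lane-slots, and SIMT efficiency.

step 0: x <- min(tid, (tid // -3))   {0,1,2,3,4,5,6,7}
step 1: x <- (z % 3)                 {0,1,2,3,4,5,6,7}
step 2: eval (tid <= 1)              {0,1,2,3,4,5,6,7}
step 3: y <- (y - 7)                 {0,1}
step 4: z <- ((z % 3) * min(10, 1))  {0,1}
step 5: z <- (tid // -2)             {2,3,4,5,6,7}
step 6: x <- (y // -2)               {0,1,2,3,4,5,6,7}

Answer: 7 steps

z: 1,0,-1,-2,-2,-3,-3,-4
x: 3,3,-1,-2,-2,-3,-3,-4
y: -7,-6,2,3,4,5,6,7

steps = 7; useful = 42; efficiency = 42/56 = 3/4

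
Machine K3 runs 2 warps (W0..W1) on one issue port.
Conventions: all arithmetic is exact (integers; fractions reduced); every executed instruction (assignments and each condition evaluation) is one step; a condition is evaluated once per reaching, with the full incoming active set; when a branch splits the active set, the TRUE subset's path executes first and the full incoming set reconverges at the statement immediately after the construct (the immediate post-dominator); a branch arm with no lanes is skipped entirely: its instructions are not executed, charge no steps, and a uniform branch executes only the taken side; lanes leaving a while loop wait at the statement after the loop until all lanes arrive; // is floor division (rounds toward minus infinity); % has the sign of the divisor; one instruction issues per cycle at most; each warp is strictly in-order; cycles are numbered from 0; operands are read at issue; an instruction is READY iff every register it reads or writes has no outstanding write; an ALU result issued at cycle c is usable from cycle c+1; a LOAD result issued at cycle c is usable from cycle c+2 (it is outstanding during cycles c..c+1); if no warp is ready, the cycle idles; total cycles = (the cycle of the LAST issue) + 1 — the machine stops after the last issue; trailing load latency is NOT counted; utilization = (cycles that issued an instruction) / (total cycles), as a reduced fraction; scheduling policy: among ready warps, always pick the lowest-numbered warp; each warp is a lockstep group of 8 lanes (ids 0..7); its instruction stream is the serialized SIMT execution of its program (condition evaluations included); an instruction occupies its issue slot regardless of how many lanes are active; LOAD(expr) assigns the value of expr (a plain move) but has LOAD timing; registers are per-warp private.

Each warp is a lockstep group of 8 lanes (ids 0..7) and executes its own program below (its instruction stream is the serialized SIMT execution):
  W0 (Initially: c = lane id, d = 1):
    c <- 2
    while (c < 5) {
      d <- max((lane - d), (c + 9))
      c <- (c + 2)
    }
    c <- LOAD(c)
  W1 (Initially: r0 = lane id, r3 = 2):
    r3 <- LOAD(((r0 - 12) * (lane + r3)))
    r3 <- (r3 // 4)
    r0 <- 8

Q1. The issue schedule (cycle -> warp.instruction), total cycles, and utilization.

cycle 0: W0.I0
cycle 1: W0.I1
cycle 2: W0.I2
cycle 3: W0.I3
cycle 4: W0.I4
cycle 5: W0.I5
cycle 6: W0.I6
cycle 7: W0.I7
cycle 8: W0.I8
cycle 9: W1.I0
cycle 10: idle
cycle 11: W1.I1
cycle 12: W1.I2

Answer: 13 cycles, utilization 12/13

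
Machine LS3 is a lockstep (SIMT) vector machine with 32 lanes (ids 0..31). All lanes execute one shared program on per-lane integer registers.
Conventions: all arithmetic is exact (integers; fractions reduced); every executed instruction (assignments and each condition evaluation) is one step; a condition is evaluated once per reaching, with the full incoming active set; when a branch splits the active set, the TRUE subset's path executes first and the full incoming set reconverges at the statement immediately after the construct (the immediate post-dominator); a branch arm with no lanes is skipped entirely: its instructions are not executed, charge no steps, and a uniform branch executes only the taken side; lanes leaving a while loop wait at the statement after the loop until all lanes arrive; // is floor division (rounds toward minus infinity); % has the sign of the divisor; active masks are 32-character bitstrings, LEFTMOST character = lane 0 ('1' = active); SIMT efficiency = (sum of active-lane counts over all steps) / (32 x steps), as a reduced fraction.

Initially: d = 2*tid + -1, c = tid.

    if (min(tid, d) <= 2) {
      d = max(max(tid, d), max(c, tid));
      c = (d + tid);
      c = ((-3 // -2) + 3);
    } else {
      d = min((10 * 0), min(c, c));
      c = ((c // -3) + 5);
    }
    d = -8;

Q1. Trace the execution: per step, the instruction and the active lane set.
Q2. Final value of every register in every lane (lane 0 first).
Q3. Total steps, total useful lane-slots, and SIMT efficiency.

step 0: eval (min(tid, d) <= 2)      11111111111111111111111111111111
step 1: d <- max(max(tid, d), max(c, tid)) 11100000000000000000000000000000
step 2: c <- (d + tid)               11100000000000000000000000000000
step 3: c <- ((-3 // -2) + 3)        11100000000000000000000000000000
step 4: d <- min((10 * 0), min(c, c)) 00011111111111111111111111111111
step 5: c <- ((c // -3) + 5)         00011111111111111111111111111111
step 6: d <- -8                      11111111111111111111111111111111

Answer: 7 steps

d: -8,-8,-8,-8,-8,-8,-8,-8,-8,-8,-8,-8,-8,-8,-8,-8,-8,-8,-8,-8,-8,-8,-8,-8,-8,-8,-8,-8,-8,-8,-8,-8
c: 4,4,4,4,3,3,3,2,2,2,1,1,1,0,0,0,-1,-1,-1,-2,-2,-2,-3,-3,-3,-4,-4,-4,-5,-5,-5,-6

steps = 7; useful = 131; efficiency = 131/224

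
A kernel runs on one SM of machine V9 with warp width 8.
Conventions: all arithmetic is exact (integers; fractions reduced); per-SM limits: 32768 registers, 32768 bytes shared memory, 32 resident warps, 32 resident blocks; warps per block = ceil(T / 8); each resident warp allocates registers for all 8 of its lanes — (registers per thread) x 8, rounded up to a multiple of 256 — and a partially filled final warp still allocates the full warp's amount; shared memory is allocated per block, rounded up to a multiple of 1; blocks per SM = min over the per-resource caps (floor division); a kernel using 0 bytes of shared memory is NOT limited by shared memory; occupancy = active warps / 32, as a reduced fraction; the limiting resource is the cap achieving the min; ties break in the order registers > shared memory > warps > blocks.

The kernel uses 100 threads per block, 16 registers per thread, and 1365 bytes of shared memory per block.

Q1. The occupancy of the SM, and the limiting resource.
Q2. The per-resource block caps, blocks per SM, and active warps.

Answer: occupancy 13/16, limited by warps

registers: 9 blocks
shared memory: 24 blocks
warps: 2 blocks
blocks: 32 blocks

Answer: 2 blocks, 26 active warps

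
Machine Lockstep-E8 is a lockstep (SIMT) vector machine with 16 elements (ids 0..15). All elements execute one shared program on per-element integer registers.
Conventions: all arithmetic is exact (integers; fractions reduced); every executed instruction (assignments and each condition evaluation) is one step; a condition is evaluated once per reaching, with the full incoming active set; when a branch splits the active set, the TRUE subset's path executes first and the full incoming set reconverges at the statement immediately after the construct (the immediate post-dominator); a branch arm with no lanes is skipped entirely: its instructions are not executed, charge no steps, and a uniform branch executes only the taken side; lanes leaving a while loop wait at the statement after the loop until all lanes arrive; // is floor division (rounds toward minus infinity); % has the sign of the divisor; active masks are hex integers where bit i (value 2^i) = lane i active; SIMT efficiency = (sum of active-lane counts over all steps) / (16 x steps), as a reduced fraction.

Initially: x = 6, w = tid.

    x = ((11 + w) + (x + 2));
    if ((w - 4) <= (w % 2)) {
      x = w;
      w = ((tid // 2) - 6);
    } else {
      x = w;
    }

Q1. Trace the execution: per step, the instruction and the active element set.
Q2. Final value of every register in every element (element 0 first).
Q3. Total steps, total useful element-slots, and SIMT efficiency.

step 0: x <- ((11 + w) + (x + 2))    0xffff
step 1: eval ((w - 4) <= (w % 2))    0xffff
step 2: x <- w                       0x003f
step 3: w <- ((tid // 2) - 6)        0x003f
step 4: x <- w                       0xffc0

Answer: 5 steps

x: 0,1,2,3,4,5,6,7,8,9,10,11,12,13,14,15
w: -6,-6,-5,-5,-4,-4,6,7,8,9,10,11,12,13,14,15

steps = 5; useful = 54; efficiency = 54/80 = 27/40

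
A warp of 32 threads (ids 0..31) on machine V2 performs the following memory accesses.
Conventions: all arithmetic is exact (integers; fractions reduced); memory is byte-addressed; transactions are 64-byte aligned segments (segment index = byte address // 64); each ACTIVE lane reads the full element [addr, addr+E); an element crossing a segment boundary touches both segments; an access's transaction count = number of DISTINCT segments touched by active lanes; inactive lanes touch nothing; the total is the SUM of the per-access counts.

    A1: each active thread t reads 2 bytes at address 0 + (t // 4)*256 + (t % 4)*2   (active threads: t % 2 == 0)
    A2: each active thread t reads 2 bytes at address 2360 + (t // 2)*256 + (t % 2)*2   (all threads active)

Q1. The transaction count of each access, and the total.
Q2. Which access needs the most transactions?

A1: 8 transactions
A2: 16 transactions

Answer: 8,16; total 24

Answer: A2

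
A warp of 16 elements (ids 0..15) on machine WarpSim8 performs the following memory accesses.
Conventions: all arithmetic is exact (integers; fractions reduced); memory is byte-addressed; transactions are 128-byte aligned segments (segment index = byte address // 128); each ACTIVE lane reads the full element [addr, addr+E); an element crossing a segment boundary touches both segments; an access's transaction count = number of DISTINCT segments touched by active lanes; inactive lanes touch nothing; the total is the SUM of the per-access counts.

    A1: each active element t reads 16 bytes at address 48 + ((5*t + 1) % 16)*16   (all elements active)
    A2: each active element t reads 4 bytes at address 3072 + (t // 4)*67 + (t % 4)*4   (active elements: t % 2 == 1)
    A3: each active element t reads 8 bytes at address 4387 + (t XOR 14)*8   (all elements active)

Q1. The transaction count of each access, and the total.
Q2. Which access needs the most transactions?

A1: 3 transactions
A2: 2 transactions
A3: 2 transactions

Answer: 3,2,2; total 7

Answer: A1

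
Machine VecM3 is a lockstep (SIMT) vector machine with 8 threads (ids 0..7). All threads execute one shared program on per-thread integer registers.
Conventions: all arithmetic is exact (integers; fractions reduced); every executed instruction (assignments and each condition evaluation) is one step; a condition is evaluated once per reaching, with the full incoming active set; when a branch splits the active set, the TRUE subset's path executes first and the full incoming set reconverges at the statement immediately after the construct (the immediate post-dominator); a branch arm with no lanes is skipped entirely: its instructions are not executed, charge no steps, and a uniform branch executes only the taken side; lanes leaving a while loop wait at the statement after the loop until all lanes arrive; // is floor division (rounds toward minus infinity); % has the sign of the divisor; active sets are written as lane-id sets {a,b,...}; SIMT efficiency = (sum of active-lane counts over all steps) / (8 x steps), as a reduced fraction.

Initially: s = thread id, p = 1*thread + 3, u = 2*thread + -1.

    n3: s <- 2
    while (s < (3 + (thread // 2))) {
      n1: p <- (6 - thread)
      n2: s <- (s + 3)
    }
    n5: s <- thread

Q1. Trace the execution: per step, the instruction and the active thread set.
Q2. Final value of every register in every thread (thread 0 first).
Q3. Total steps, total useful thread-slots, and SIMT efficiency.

step 0: s <- 2                       {0,1,2,3,4,5,6,7}
step 1: eval (s < (3 + (thread // 2))) {0,1,2,3,4,5,6,7}
step 2: p <- (6 - thread)            {0,1,2,3,4,5,6,7}
step 3: s <- (s + 3)                 {0,1,2,3,4,5,6,7}
step 4: eval (s < (3 + (thread // 2))) {0,1,2,3,4,5,6,7}
step 5: p <- (6 - thread)            {6,7}
step 6: s <- (s + 3)                 {6,7}
step 7: eval (s < (3 + (thread // 2))) {6,7}
step 8: s <- thread                  {0,1,2,3,4,5,6,7}

Answer: 9 steps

s: 0,1,2,3,4,5,6,7
p: 6,5,4,3,2,1,0,-1
u: -1,1,3,5,7,9,11,13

steps = 9; useful = 54; efficiency = 54/72 = 3/4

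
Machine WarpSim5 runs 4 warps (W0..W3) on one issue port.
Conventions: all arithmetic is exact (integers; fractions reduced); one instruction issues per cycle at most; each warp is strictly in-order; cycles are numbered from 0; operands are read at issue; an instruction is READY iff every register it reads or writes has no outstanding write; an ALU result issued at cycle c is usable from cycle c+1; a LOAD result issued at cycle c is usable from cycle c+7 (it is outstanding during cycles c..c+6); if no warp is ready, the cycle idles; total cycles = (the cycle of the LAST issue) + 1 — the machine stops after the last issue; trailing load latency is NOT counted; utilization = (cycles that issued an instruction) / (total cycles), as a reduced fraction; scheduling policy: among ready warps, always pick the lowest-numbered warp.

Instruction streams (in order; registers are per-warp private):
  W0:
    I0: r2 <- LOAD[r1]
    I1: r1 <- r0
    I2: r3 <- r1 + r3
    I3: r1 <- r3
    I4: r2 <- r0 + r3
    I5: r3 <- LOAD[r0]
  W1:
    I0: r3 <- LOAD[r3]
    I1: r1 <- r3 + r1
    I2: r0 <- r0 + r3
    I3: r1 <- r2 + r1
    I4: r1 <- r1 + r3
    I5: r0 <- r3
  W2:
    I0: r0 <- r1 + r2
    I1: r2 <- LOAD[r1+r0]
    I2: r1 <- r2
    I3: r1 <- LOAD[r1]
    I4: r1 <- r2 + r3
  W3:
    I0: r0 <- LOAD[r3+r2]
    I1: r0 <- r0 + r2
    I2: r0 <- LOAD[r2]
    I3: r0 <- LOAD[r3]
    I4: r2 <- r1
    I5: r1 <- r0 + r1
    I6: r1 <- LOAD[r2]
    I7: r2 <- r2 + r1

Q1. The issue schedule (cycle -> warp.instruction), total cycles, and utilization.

cycle 0: W0.I0
cycle 1: W0.I1
cycle 2: W0.I2
cycle 3: W0.I3
cycle 4: W1.I0
cycle 5: W2.I0
cycle 6: W2.I1
cycle 7: W0.I4
cycle 8: W0.I5
cycle 9: W3.I0
cycle 10: idle
cycle 11: W1.I1
cycle 12: W1.I2
cycle 13: W1.I3
cycle 14: W1.I4
cycle 15: W1.I5
cycle 16: W2.I2
cycle 17: W2.I3
cycle 18: W3.I1
cycle 19: W3.I2
cycle 20: idle
cycle 21: idle
cycle 22: idle
cycle 23: idle
cycle 24: W2.I4
cycle 25: idle
cycle 26: W3.I3
cycle 27: W3.I4
cycle 28: idle
cycle 29: idle
cycle 30: idle
cycle 31: idle
cycle 32: idle
cycle 33: W3.I5
cycle 34: W3.I6
cycle 35: idle
cycle 36: idle
cycle 37: idle
cycle 38: idle
cycle 39: idle
cycle 40: idle
cycle 41: W3.I7

Answer: 42 cycles, utilization 25/42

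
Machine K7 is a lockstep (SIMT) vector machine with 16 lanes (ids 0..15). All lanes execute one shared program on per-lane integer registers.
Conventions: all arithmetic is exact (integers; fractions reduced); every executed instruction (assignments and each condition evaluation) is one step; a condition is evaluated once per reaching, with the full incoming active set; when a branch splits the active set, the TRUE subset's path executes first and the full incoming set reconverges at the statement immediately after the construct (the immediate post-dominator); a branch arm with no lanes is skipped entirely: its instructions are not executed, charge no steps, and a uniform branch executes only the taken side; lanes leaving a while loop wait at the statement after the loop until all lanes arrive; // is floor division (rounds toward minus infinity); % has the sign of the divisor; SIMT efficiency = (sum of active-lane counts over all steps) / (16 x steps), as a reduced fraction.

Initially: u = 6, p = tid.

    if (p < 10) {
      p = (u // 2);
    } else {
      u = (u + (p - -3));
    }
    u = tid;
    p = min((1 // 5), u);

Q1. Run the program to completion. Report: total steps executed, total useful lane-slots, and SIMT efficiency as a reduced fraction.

Answer: 5 steps, 64 useful, 4/5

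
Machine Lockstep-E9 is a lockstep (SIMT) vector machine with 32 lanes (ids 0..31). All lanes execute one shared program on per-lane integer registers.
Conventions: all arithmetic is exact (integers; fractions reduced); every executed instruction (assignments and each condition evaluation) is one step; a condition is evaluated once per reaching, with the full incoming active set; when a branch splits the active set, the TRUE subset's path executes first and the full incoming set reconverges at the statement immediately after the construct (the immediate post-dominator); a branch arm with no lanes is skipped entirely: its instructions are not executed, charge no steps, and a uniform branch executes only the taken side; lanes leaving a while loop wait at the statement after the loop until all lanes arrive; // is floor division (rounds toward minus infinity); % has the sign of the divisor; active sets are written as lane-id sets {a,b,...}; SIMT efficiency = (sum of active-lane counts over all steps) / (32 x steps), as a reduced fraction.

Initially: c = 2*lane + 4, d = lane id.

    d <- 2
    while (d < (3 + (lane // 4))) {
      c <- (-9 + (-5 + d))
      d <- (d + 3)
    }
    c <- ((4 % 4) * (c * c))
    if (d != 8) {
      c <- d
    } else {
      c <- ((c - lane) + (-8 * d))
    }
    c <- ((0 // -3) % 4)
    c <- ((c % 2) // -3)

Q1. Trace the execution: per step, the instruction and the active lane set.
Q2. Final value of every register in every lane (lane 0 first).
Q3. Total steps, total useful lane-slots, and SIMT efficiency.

step 0: d <- 2                       {0,1,2,3,4,5,6,7,8,9,10,11,12,13,14,15,16,17,18,19,20,21,22,23,24,25,26,27,28,29,30,31}
step 1: eval (d < (3 + (lane // 4))) {0,1,2,3,4,5,6,7,8,9,10,11,12,13,14,15,16,17,18,19,20,21,22,23,24,25,26,27,28,29,30,31}
step 2: c <- (-9 + (-5 + d))         {0,1,2,3,4,5,6,7,8,9,10,11,12,13,14,15,16,17,18,19,20,21,22,23,24,25,26,27,28,29,30,31}
step 3: d <- (d + 3)                 {0,1,2,3,4,5,6,7,8,9,10,11,12,13,14,15,16,17,18,19,20,21,22,23,24,25,26,27,28,29,30,31}
step 4: eval (d < (3 + (lane // 4))) {0,1,2,3,4,5,6,7,8,9,10,11,12,13,14,15,16,17,18,19,20,21,22,23,24,25,26,27,28,29,30,31}
step 5: c <- (-9 + (-5 + d))         {12,13,14,15,16,17,18,19,20,21,22,23,24,25,26,27,28,29,30,31}
step 6: d <- (d + 3)                 {12,13,14,15,16,17,18,19,20,21,22,23,24,25,26,27,28,29,30,31}
step 7: eval (d < (3 + (lane // 4))) {12,13,14,15,16,17,18,19,20,21,22,23,24,25,26,27,28,29,30,31}
step 8: c <- (-9 + (-5 + d))         {24,25,26,27,28,29,30,31}
step 9: d <- (d + 3)                 {24,25,26,27,28,29,30,31}
step 10: eval (d < (3 + (lane // 4))) {24,25,26,27,28,29,30,31}
step 11: c <- ((4 % 4) * (c * c))     {0,1,2,3,4,5,6,7,8,9,10,11,12,13,14,15,16,17,18,19,20,21,22,23,24,25,26,27,28,29,30,31}
step 12: eval (d != 8)                {0,1,2,3,4,5,6,7,8,9,10,11,12,13,14,15,16,17,18,19,20,21,22,23,24,25,26,27,28,29,30,31}
step 13: c <- d                       {0,1,2,3,4,5,6,7,8,9,10,11,24,25,26,27,28,29,30,31}
step 14: c <- ((c - lane) + (-8 * d)) {12,13,14,15,16,17,18,19,20,21,22,23}
step 15: c <- ((0 // -3) % 4)         {0,1,2,3,4,5,6,7,8,9,10,11,12,13,14,15,16,17,18,19,20,21,22,23,24,25,26,27,28,29,30,31}
step 16: c <- ((c % 2) // -3)         {0,1,2,3,4,5,6,7,8,9,10,11,12,13,14,15,16,17,18,19,20,21,22,23,24,25,26,27,28,29,30,31}

Answer: 17 steps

c: 0,0,0,0,0,0,0,0,0,0,0,0,0,0,0,0,0,0,0,0,0,0,0,0,0,0,0,0,0,0,0,0
d: 5,5,5,5,5,5,5,5,5,5,5,5,8,8,8,8,8,8,8,8,8,8,8,8,11,11,11,11,11,11,11,11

steps = 17; useful = 404; efficiency = 404/544 = 101/136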